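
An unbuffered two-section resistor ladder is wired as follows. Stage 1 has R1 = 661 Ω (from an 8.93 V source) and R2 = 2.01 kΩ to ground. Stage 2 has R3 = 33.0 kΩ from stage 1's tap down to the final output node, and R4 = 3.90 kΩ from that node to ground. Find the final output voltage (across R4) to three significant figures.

Stage 2 presents R3+R4 = 36900 Ω as a load on stage 1's tap.
Stage 1's lower leg becomes R2‖(R3+R4) = 1906 Ω, so V_mid = 8.93 × 1906/2567 = 6.631 V.
Stage 2 is itself unloaded: V_out = V_mid × R4/(R3+R4) = 6.631 × 3900/36900 = 0.701 V.

V_out ≈ 0.701 V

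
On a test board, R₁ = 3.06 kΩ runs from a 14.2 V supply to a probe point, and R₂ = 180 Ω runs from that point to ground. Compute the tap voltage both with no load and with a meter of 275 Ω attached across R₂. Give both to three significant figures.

Unloaded: 0.789 V; loaded: 0.488 V

Open-circuit: V = 14.2 × 180/(3060 + 180) = 0.789 V.
With the load, R₂ becomes R₂‖R_L = 108.8 Ω, so V = 14.2 × 108.8/3169 = 0.488 V.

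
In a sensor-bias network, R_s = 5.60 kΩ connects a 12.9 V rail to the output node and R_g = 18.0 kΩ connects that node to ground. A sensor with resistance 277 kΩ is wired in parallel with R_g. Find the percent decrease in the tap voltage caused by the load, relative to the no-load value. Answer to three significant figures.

1.52 %

The divider's output (Thévenin) resistance is R_s‖R_g = 4.271 kΩ.
Fractional drop under load = R_th/(R_th + R_L) = 4.271 / (4.271 + 277) = 0.01519.
So the output falls by 1.52 %.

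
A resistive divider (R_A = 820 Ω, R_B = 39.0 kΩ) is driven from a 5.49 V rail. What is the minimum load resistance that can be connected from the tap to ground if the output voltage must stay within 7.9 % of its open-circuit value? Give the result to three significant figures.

Output resistance R_th = R_A‖R_B = (820 × 39000)/39820 = 803.1 Ω.
The fractional drop is R_th/(R_th + R_L); requiring this ≤ 0.0790 gives R_L ≥ R_th(1/0.0790 − 1) = 803.1 × 11.66 = 9.36 kΩ.

R_L(min) ≈ 9.36 kΩ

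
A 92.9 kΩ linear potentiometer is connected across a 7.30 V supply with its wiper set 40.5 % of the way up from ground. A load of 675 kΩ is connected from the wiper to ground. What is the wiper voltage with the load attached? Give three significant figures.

V ≈ 2.86 V

The wiper splits the pot into (1−α)R = 55.28 kΩ above and αR = 37.62 kΩ below.
Lower section ‖ load = 35.64 kΩ.
V_wiper = 7.30 × 35.64/(55.28 + 35.64) = 2.86 V.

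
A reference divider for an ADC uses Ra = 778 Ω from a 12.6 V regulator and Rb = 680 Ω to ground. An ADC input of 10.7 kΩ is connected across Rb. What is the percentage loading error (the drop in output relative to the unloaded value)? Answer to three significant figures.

3.28 %

The divider's output (Thévenin) resistance is Ra‖Rb = 362.9 Ω.
Fractional drop under load = R_th/(R_th + R_L) = 362.9 / (362.9 + 10700) = 0.03280.
So the output falls by 3.28 %.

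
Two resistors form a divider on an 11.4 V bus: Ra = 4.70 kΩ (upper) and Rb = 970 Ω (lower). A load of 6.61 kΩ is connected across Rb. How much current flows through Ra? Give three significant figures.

I ≈ 2.06 mA

Rb‖R_L = 845.9 Ω, so the source sees Ra + Rb‖R_L = 5546 Ω.
I = 11.4 V / 5546 Ω = 2.06 mA.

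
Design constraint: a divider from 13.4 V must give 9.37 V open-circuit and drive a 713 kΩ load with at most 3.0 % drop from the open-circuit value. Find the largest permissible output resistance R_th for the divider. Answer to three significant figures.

R_th ≤ 22.1 kΩ

Loading drop = R_th/(R_th + R_L) ≤ 0.0300, so R_th ≤ R_L · ε/(1−ε) = 713 kΩ × 0.0300/0.9700 = 22.1 kΩ.
(Any R1, R2 with R2/(R1+R2) = 0.699 and R1‖R2 ≤ 22.1 kΩ will meet the spec.)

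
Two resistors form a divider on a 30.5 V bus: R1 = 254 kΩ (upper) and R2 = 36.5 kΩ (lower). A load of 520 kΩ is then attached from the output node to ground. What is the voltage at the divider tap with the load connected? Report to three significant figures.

The load sits in parallel with R2: R2‖R_L = (36.5 × 520) / (36.5 + 520) = 34.11 kΩ.
V_out = 30.5 × 34.11 / (254 + 34.11) = 30.5 × 34.11/288.1 = 3.61 V.

V_out ≈ 3.61 V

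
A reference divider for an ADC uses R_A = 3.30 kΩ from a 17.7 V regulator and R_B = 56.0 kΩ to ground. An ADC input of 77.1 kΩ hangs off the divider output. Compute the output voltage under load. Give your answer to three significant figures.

V_out ≈ 16.1 V

The load sits in parallel with R_B: R_B‖R_L = (56.0 × 77.1) / (56.0 + 77.1) = 32.44 kΩ.
V_out = 17.7 × 32.44 / (3.30 + 32.44) = 17.7 × 32.44/35.74 = 16.1 V.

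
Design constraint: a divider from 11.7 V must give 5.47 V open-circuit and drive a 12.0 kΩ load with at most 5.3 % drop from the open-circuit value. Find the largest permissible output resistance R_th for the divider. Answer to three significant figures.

R_th ≤ 672 Ω

Loading drop = R_th/(R_th + R_L) ≤ 0.0530, so R_th ≤ R_L · ε/(1−ε) = 12.0 kΩ × 0.0530/0.9470 = 672 Ω.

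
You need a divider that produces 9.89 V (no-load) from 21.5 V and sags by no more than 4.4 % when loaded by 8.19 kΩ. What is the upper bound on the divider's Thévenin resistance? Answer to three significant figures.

R_th ≤ 377 Ω

Loading drop = R_th/(R_th + R_L) ≤ 0.0440, so R_th ≤ R_L · ε/(1−ε) = 8.19 kΩ × 0.0440/0.9560 = 377 Ω.
(Any R1, R2 with R2/(R1+R2) = 0.460 and R1‖R2 ≤ 377 Ω will meet the spec.)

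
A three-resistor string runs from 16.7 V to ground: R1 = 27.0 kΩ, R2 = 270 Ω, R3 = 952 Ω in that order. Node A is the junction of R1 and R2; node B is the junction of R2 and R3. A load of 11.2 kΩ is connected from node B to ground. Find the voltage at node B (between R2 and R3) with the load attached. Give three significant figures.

V ≈ 0.521 V

At node B, R3 is in parallel with the load: R3‖R_L = 877.4 Ω.
Below node A the resistance is R2 + (R3‖R_L) = 1147 Ω, so V_A = 16.7 × 1147/28150 = 0.6808 V.
Then V_B = V_A × (R3‖R_L)/(R2 + R3‖R_L) = 0.6808 × 877.4/1147 = 0.521 V.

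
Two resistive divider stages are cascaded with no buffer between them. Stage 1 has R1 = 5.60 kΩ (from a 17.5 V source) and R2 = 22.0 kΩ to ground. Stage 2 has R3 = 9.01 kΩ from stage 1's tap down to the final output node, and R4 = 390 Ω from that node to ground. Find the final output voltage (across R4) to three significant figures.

Stage 2 presents R3+R4 = 9400 Ω as a load on stage 1's tap.
Stage 1's lower leg becomes R2‖(R3+R4) = 6586 Ω, so V_mid = 17.5 × 6586/12190 = 9.458 V.
Stage 2 is itself unloaded: V_out = V_mid × R4/(R3+R4) = 9.458 × 390/9400 = 0.392 V.

V_out ≈ 0.392 V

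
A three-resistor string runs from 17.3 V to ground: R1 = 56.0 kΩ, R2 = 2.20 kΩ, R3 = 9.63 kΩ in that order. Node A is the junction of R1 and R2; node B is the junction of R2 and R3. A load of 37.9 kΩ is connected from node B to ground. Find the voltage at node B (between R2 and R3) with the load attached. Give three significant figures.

At node B, R3 is in parallel with the load: R3‖R_L = 7.679 kΩ.
Below node A the resistance is R2 + (R3‖R_L) = 9.879 kΩ, so V_A = 17.3 × 9.879/65.88 = 2.594 V.
Then V_B = V_A × (R3‖R_L)/(R2 + R3‖R_L) = 2.594 × 7.679/9.879 = 2.02 V.

V ≈ 2.02 V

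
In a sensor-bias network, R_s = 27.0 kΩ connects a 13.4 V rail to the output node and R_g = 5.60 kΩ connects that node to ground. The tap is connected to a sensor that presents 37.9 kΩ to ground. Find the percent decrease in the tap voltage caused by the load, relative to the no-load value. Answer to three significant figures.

Unloaded V = 13.4 × 5.60/32.60 = 2.3018 V.
Loaded: R_g‖R_L = 4.879 kΩ, giving V = 13.4 × 4.879/31.88 = 2.0509 V.
Drop = (2.3018 − 2.0509) / 2.3018 = 10.9 %.

10.9 %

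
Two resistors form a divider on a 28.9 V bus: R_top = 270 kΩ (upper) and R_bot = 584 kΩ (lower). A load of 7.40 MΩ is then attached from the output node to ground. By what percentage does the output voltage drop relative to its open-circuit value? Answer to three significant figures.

2.43 %

The divider's output (Thévenin) resistance is R_top‖R_bot = 184.6 kΩ.
Fractional drop under load = R_th/(R_th + R_L) = 184.6 / (184.6 + 7400) = 0.02434.
So the output falls by 2.43 %.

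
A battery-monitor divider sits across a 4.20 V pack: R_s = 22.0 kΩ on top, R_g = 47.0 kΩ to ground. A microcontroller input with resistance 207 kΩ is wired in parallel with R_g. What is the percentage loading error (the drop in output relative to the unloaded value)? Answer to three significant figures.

The divider's output (Thévenin) resistance is R_s‖R_g = 14.99 kΩ.
Fractional drop under load = R_th/(R_th + R_L) = 14.99 / (14.99 + 207) = 0.06751.
So the output falls by 6.75 %.

6.75 %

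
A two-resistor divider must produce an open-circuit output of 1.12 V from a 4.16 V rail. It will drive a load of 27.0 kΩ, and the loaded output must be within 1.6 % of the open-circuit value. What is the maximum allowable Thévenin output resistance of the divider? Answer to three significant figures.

R_th ≤ 439 Ω

Loading drop = R_th/(R_th + R_L) ≤ 0.0160, so R_th ≤ R_L · ε/(1−ε) = 27.0 kΩ × 0.0160/0.9840 = 439 Ω.
(Any R1, R2 with R2/(R1+R2) = 0.269 and R1‖R2 ≤ 439 Ω will meet the spec.)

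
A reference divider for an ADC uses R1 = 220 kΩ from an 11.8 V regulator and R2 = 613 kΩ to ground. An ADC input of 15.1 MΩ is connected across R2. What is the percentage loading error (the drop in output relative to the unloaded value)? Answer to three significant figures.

The divider's output (Thévenin) resistance is R1‖R2 = 161.9 kΩ.
Fractional drop under load = R_th/(R_th + R_L) = 161.9 / (161.9 + 15100) = 0.01061.
So the output falls by 1.06 %.

1.06 %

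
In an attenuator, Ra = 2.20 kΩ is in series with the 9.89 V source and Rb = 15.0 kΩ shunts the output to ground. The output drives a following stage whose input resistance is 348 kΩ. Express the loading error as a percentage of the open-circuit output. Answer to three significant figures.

The divider's output (Thévenin) resistance is Ra‖Rb = 1.919 kΩ.
Fractional drop under load = R_th/(R_th + R_L) = 1.919 / (1.919 + 348) = 0.005483.
So the output falls by 0.548 %.

0.548 %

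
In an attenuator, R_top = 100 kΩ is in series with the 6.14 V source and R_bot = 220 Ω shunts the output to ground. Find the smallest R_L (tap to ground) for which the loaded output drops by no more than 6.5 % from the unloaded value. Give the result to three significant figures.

Output resistance R_th = R_top‖R_bot = (100000 × 220)/100200 = 219.5 Ω.
The fractional drop is R_th/(R_th + R_L); requiring this ≤ 0.0650 gives R_L ≥ R_th(1/0.0650 − 1) = 219.5 × 14.38 = 3.16 kΩ.

R_L(min) ≈ 3.16 kΩ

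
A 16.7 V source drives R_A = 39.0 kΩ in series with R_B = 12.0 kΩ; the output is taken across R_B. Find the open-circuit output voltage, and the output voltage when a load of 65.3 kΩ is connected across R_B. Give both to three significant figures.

Open-circuit: V = 16.7 × 12.0/(39.0 + 12.0) = 3.93 V.
With the load, R_B becomes R_B‖R_L = 10.14 kΩ, so V = 16.7 × 10.14/49.14 = 3.45 V.

Unloaded: 3.93 V; loaded: 3.45 V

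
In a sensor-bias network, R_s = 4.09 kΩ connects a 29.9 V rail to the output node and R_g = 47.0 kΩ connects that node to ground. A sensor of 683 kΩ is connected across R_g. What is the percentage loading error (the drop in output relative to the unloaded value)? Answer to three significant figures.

The divider's output (Thévenin) resistance is R_s‖R_g = 3.763 kΩ.
Fractional drop under load = R_th/(R_th + R_L) = 3.763 / (3.763 + 683) = 0.005479.
So the output falls by 0.548 %.

0.548 %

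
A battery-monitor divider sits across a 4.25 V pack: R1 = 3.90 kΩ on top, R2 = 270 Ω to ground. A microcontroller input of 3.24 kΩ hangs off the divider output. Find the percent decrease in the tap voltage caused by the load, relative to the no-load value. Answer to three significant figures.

7.23 %

The divider's output (Thévenin) resistance is R1‖R2 = 252.5 Ω.
Fractional drop under load = R_th/(R_th + R_L) = 252.5 / (252.5 + 3240) = 0.07230.
So the output falls by 7.23 %.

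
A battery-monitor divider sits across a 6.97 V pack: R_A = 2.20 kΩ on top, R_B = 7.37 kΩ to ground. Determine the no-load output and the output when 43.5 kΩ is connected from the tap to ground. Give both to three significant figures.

Open-circuit: V = 6.97 × 7.37/(2.20 + 7.37) = 5.37 V.
With the load, R_B becomes R_B‖R_L = 6.302 kΩ, so V = 6.97 × 6.302/8.502 = 5.17 V.

Unloaded: 5.37 V; loaded: 5.17 V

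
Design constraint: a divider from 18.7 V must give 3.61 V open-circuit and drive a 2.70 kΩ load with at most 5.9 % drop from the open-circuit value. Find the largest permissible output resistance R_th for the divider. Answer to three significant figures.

R_th ≤ 169 Ω

Loading drop = R_th/(R_th + R_L) ≤ 0.0590, so R_th ≤ R_L · ε/(1−ε) = 2.70 kΩ × 0.0590/0.9410 = 169 Ω.
(Any R1, R2 with R2/(R1+R2) = 0.193 and R1‖R2 ≤ 169 Ω will meet the spec.)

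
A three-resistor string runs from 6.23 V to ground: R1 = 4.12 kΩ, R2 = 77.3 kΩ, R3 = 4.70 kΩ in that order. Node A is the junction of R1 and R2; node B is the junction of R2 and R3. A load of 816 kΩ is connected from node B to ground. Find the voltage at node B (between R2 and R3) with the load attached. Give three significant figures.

At node B, R3 is in parallel with the load: R3‖R_L = 4.673 kΩ.
Below node A the resistance is R2 + (R3‖R_L) = 81.97 kΩ, so V_A = 6.23 × 81.97/86.09 = 5.932 V.
Then V_B = V_A × (R3‖R_L)/(R2 + R3‖R_L) = 5.932 × 4.673/81.97 = 0.338 V.

V ≈ 0.338 V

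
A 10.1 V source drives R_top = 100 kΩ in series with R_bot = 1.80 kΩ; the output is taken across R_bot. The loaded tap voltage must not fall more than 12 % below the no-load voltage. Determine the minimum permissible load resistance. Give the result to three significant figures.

R_L(min) ≈ 13.0 kΩ

Output resistance R_th = R_top‖R_bot = (100 × 1.80)/101.8 = 1.768 kΩ.
The fractional drop is R_th/(R_th + R_L); requiring this ≤ 0.120 gives R_L ≥ R_th(1/0.120 − 1) = 1.768 × 7.333 = 13.0 kΩ.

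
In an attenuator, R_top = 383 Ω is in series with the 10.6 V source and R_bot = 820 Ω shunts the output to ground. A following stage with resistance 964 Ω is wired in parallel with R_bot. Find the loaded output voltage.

The load sits in parallel with R_bot: R_bot‖R_L = (820 × 964) / (820 + 964) = 443.1 Ω.
V_out = 10.6 × 443.1 / (383 + 443.1) = 10.6 × 443.1/826.1 = 5.69 V.
(Unloaded it would have been 7.23 V.)

V_out ≈ 5.69 V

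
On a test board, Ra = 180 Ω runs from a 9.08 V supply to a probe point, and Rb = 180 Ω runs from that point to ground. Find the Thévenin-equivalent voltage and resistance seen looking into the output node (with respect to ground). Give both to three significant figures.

V_th = 4.54 V, R_th = 90.0 Ω

V_th is the open-circuit tap voltage: 9.08 × 180/(180 + 180) = 4.54 V.
With the supply zeroed, Ra and Rb appear in parallel from the tap: R_th = Ra‖Rb = (180 × 180)/360.0 = 90.0 Ω.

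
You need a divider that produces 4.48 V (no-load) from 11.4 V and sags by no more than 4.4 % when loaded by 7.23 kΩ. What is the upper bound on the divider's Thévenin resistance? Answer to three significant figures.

Loading drop = R_th/(R_th + R_L) ≤ 0.0440, so R_th ≤ R_L · ε/(1−ε) = 7.23 kΩ × 0.0440/0.9560 = 333 Ω.

R_th ≤ 333 Ω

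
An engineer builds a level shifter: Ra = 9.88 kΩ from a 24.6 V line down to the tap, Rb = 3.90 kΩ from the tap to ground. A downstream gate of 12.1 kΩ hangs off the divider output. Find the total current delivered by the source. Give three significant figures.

I ≈ 1.92 mA

Rb‖R_L = 2.949 kΩ, so the source sees Ra + Rb‖R_L = 12.83 kΩ.
I = 24.6 V / 12.83 kΩ = 1.92 mA.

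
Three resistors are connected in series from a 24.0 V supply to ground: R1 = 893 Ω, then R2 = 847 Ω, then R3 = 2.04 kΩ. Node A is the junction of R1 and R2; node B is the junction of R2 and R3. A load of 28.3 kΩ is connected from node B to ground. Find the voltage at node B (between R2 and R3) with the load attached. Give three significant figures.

V ≈ 12.5 V

At node B, R3 is in parallel with the load: R3‖R_L = 1903 Ω.
Below node A the resistance is R2 + (R3‖R_L) = 2750 Ω, so V_A = 24.0 × 2750/3643 = 18.12 V.
Then V_B = V_A × (R3‖R_L)/(R2 + R3‖R_L) = 18.12 × 1903/2750 = 12.5 V.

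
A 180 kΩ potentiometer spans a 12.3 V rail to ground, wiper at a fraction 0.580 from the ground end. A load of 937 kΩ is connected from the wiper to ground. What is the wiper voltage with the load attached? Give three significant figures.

V ≈ 6.82 V

The wiper splits the pot into (1−α)R = 75.60 kΩ above and αR = 104.4 kΩ below.
Lower section ‖ load = 93.93 kΩ.
V_wiper = 12.3 × 93.93/(75.60 + 93.93) = 6.82 V.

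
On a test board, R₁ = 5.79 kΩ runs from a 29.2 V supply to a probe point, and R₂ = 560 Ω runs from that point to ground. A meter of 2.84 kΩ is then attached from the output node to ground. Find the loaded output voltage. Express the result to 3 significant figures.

The load sits in parallel with R₂: R₂‖R_L = (560 × 2840) / (560 + 2840) = 467.8 Ω.
V_out = 29.2 × 467.8 / (5790 + 467.8) = 29.2 × 467.8/6258 = 2.18 V.
(Unloaded it would have been 2.58 V.)

V_out ≈ 2.18 V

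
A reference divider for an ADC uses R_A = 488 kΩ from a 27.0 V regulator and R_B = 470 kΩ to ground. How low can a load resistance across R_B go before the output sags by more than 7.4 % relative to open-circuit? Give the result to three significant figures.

R_L(min) ≈ 3.00 MΩ

Output resistance R_th = R_A‖R_B = (488 × 470)/958.0 = 239.4 kΩ.
The fractional drop is R_th/(R_th + R_L); requiring this ≤ 0.0740 gives R_L ≥ R_th(1/0.0740 − 1) = 239.4 × 12.51 = 3.00 MΩ.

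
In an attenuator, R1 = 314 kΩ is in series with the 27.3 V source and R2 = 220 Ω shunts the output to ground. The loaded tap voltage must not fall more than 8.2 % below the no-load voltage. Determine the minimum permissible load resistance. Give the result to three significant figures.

R_L(min) ≈ 2.46 kΩ

Output resistance R_th = R1‖R2 = (314000 × 220)/314200 = 219.8 Ω.
The fractional drop is R_th/(R_th + R_L); requiring this ≤ 0.0820 gives R_L ≥ R_th(1/0.0820 − 1) = 219.8 × 11.20 = 2.46 kΩ.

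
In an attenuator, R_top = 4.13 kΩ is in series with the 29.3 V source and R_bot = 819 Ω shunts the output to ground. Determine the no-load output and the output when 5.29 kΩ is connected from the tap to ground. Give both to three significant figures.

Unloaded: 4.85 V; loaded: 4.29 V

Open-circuit: V = 29.3 × 819/(4130 + 819) = 4.85 V.
With the load, R_bot becomes R_bot‖R_L = 709.2 Ω, so V = 29.3 × 709.2/4839 = 4.29 V.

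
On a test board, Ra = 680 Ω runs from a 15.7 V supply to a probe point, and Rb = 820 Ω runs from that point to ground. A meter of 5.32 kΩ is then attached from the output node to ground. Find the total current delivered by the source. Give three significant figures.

I ≈ 11.3 mA

Rb‖R_L = 710.5 Ω, so the source sees Ra + Rb‖R_L = 1390 Ω.
I = 15.7 V / 1390 Ω = 11.3 mA.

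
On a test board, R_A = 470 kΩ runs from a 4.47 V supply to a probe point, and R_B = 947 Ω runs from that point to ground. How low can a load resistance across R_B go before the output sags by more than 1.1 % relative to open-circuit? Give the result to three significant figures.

R_L(min) ≈ 85.0 kΩ

Output resistance R_th = R_A‖R_B = (470000 × 947)/470900 = 945.1 Ω.
The fractional drop is R_th/(R_th + R_L); requiring this ≤ 0.0110 gives R_L ≥ R_th(1/0.0110 − 1) = 945.1 × 89.91 = 85.0 kΩ.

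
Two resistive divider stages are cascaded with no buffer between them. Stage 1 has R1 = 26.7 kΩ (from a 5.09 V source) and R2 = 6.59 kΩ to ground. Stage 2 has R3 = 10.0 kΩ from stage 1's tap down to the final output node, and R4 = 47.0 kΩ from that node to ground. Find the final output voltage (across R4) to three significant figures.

V_out ≈ 0.760 V

Stage 2 presents R3+R4 = 57.00 kΩ as a load on stage 1's tap.
Stage 1's lower leg becomes R2‖(R3+R4) = 5.907 kΩ, so V_mid = 5.09 × 5.907/32.61 = 0.9221 V.
Stage 2 is itself unloaded: V_out = V_mid × R4/(R3+R4) = 0.9221 × 47.0/57.00 = 0.760 V.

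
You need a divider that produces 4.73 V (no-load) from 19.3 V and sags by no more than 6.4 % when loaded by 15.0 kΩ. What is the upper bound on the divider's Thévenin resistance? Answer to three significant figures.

R_th ≤ 1.03 kΩ

Loading drop = R_th/(R_th + R_L) ≤ 0.0640, so R_th ≤ R_L · ε/(1−ε) = 15.0 kΩ × 0.0640/0.9360 = 1.03 kΩ.
(Any R1, R2 with R2/(R1+R2) = 0.245 and R1‖R2 ≤ 1.03 kΩ will meet the spec.)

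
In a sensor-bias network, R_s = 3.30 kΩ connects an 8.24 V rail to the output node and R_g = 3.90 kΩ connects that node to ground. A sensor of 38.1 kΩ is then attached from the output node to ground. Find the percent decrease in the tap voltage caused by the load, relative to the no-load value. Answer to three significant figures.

The divider's output (Thévenin) resistance is R_s‖R_g = 1.788 kΩ.
Fractional drop under load = R_th/(R_th + R_L) = 1.788 / (1.788 + 38.1) = 0.04481.
So the output falls by 4.48 %.

4.48 %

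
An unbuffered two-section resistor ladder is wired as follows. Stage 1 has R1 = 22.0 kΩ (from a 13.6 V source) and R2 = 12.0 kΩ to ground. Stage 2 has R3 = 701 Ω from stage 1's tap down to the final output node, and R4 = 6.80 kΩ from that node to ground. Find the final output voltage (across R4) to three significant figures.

Stage 2 presents R3+R4 = 7501 Ω as a load on stage 1's tap.
Stage 1's lower leg becomes R2‖(R3+R4) = 4616 Ω, so V_mid = 13.6 × 4616/26620 = 2.359 V.
Stage 2 is itself unloaded: V_out = V_mid × R4/(R3+R4) = 2.359 × 6800/7501 = 2.14 V.

V_out ≈ 2.14 V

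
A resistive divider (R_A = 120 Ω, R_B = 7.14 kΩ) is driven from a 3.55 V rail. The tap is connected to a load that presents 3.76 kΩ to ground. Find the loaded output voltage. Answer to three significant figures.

The load sits in parallel with R_B: R_B‖R_L = (7140 × 3760) / (7140 + 3760) = 2463 Ω.
V_out = 3.55 × 2463 / (120 + 2463) = 3.55 × 2463/2583 = 3.39 V.
(Unloaded it would have been 3.49 V.)

V_out ≈ 3.39 V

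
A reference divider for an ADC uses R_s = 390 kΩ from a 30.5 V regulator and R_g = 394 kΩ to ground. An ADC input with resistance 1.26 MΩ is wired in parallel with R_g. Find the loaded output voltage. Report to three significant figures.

V_out ≈ 13.3 V

The load sits in parallel with R_g: R_g‖R_L = (394 × 1260) / (394 + 1260) = 300.1 kΩ.
V_out = 30.5 × 300.1 / (390 + 300.1) = 30.5 × 300.1/690.1 = 13.3 V.
(Unloaded it would have been 15.3 V.)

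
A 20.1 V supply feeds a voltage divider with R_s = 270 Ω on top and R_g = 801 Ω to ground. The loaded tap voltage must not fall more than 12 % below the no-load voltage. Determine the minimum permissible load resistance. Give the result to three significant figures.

R_L(min) ≈ 1.48 kΩ

Output resistance R_th = R_s‖R_g = (270 × 801)/1071 = 201.9 Ω.
The fractional drop is R_th/(R_th + R_L); requiring this ≤ 0.120 gives R_L ≥ R_th(1/0.120 − 1) = 201.9 × 7.333 = 1.48 kΩ.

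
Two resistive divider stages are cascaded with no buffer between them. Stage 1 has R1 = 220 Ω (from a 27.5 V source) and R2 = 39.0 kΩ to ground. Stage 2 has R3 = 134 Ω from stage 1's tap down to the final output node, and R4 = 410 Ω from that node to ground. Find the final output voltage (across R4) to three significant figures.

V_out ≈ 14.7 V

Stage 2 presents R3+R4 = 544.0 Ω as a load on stage 1's tap.
Stage 1's lower leg becomes R2‖(R3+R4) = 536.5 Ω, so V_mid = 27.5 × 536.5/756.5 = 19.50 V.
Stage 2 is itself unloaded: V_out = V_mid × R4/(R3+R4) = 19.50 × 410/544.0 = 14.7 V.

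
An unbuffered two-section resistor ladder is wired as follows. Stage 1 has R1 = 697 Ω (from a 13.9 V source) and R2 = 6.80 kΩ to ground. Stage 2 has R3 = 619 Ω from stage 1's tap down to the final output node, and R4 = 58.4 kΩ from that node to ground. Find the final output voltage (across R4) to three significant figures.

Stage 2 presents R3+R4 = 59020 Ω as a load on stage 1's tap.
Stage 1's lower leg becomes R2‖(R3+R4) = 6097 Ω, so V_mid = 13.9 × 6097/6794 = 12.47 V.
Stage 2 is itself unloaded: V_out = V_mid × R4/(R3+R4) = 12.47 × 58400/59020 = 12.3 V.

V_out ≈ 12.3 V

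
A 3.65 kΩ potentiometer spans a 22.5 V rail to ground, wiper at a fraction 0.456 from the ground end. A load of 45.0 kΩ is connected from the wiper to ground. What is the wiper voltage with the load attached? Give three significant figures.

The wiper splits the pot into (1−α)R = 1.986 kΩ above and αR = 1.664 kΩ below.
Lower section ‖ load = 1.605 kΩ.
V_wiper = 22.5 × 1.605/(1.986 + 1.605) = 10.1 V.

V ≈ 10.1 V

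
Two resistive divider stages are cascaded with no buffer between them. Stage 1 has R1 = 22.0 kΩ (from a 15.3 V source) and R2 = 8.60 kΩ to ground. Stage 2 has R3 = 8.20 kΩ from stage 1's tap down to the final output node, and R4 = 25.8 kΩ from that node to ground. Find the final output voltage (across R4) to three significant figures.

Stage 2 presents R3+R4 = 34.00 kΩ as a load on stage 1's tap.
Stage 1's lower leg becomes R2‖(R3+R4) = 6.864 kΩ, so V_mid = 15.3 × 6.864/28.86 = 3.638 V.
Stage 2 is itself unloaded: V_out = V_mid × R4/(R3+R4) = 3.638 × 25.8/34.00 = 2.76 V.

V_out ≈ 2.76 V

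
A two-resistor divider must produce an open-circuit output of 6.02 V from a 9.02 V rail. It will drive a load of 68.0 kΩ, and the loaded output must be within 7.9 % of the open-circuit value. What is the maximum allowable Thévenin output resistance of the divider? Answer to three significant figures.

R_th ≤ 5.83 kΩ

Loading drop = R_th/(R_th + R_L) ≤ 0.0790, so R_th ≤ R_L · ε/(1−ε) = 68.0 kΩ × 0.0790/0.9210 = 5.83 kΩ.
(Any R1, R2 with R2/(R1+R2) = 0.667 and R1‖R2 ≤ 5.83 kΩ will meet the spec.)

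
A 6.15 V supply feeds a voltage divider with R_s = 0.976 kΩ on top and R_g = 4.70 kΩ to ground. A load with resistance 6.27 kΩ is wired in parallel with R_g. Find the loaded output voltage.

The load sits in parallel with R_g: R_g‖R_L = (4700 × 6270) / (4700 + 6270) = 2686 Ω.
V_out = 6.15 × 2686 / (976 + 2686) = 6.15 × 2686/3662 = 4.51 V.

V_out ≈ 4.51 V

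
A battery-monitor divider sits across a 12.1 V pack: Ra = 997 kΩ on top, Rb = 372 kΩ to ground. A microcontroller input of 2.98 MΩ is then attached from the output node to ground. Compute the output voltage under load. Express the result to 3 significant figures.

V_out ≈ 3.01 V

The load sits in parallel with Rb: Rb‖R_L = (372 × 2980) / (372 + 2980) = 330.7 kΩ.
V_out = 12.1 × 330.7 / (997 + 330.7) = 12.1 × 330.7/1328 = 3.01 V.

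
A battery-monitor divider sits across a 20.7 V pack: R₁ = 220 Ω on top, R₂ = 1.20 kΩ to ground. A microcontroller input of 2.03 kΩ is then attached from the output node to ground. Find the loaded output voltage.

V_out ≈ 16.0 V

The load sits in parallel with R₂: R₂‖R_L = (1200 × 2030) / (1200 + 2030) = 754.2 Ω.
V_out = 20.7 × 754.2 / (220 + 754.2) = 20.7 × 754.2/974.2 = 16.0 V.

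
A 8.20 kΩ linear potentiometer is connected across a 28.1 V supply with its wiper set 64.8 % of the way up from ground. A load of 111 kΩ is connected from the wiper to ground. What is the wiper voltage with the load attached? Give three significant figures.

V ≈ 17.9 V

The wiper splits the pot into (1−α)R = 2.886 kΩ above and αR = 5.314 kΩ below.
Lower section ‖ load = 5.071 kΩ.
V_wiper = 28.1 × 5.071/(2.886 + 5.071) = 17.9 V.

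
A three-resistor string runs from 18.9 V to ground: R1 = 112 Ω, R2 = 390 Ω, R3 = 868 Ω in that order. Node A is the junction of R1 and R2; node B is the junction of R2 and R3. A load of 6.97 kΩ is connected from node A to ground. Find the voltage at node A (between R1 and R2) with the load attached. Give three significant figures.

Below node A the series string R2+R3 = 1258 Ω sits in parallel with the 6970 Ω load: 1066 Ω.
V_A = 18.9 × 1066/(112 + 1066) = 17.1 V.

V ≈ 17.1 V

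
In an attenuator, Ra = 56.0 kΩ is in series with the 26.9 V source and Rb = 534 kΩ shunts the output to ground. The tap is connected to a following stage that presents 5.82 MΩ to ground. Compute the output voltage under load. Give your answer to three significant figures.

The load sits in parallel with Rb: Rb‖R_L = (534 × 5820) / (534 + 5820) = 489.1 kΩ.
V_out = 26.9 × 489.1 / (56.0 + 489.1) = 26.9 × 489.1/545.1 = 24.1 V.

V_out ≈ 24.1 V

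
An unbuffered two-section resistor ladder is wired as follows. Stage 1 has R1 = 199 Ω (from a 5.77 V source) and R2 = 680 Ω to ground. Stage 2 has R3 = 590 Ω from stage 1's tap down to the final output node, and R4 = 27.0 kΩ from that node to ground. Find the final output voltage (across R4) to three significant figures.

Stage 2 presents R3+R4 = 27590 Ω as a load on stage 1's tap.
Stage 1's lower leg becomes R2‖(R3+R4) = 663.6 Ω, so V_mid = 5.77 × 663.6/862.6 = 4.439 V.
Stage 2 is itself unloaded: V_out = V_mid × R4/(R3+R4) = 4.439 × 27000/27590 = 4.34 V.

V_out ≈ 4.34 V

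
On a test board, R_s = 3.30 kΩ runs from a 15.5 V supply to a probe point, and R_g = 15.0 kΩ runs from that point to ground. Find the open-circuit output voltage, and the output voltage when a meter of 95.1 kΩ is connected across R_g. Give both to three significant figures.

Open-circuit: V = 15.5 × 15.0/(3.30 + 15.0) = 12.7 V.
With the load, R_g becomes R_g‖R_L = 12.96 kΩ, so V = 15.5 × 12.96/16.26 = 12.4 V.

Unloaded: 12.7 V; loaded: 12.4 V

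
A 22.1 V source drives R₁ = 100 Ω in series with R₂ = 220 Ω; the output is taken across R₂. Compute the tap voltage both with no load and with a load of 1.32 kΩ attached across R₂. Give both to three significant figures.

Open-circuit: V = 22.1 × 220/(100 + 220) = 15.2 V.
With the load, R₂ becomes R₂‖R_L = 188.6 Ω, so V = 22.1 × 188.6/288.6 = 14.4 V.

Unloaded: 15.2 V; loaded: 14.4 V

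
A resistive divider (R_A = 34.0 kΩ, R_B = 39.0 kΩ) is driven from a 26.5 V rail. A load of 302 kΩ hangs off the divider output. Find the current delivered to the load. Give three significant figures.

I_L ≈ 0.0442 mA

R_B‖R_L = 34.54 kΩ; V_out = 26.5 × 34.54/68.54 = 13.35 V.
I_L = V_out / R_L = 13.35 / 302 kΩ = 0.0442 mA.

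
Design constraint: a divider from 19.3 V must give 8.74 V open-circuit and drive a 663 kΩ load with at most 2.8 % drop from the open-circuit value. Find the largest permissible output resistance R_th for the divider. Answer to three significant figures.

R_th ≤ 19.1 kΩ

Loading drop = R_th/(R_th + R_L) ≤ 0.0280, so R_th ≤ R_L · ε/(1−ε) = 663 kΩ × 0.0280/0.9720 = 19.1 kΩ.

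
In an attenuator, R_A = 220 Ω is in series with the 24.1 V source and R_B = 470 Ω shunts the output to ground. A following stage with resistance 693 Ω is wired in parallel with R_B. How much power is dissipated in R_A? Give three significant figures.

P ≈ 511 mW

Total resistance from the source is R_A + (R_B‖R_L) = 500.1 Ω, so I = 24.1/500.1 Ω = 48.19 mA.
P = I²·R_A = (48.19 mA)² × 220 Ω = 511 mW.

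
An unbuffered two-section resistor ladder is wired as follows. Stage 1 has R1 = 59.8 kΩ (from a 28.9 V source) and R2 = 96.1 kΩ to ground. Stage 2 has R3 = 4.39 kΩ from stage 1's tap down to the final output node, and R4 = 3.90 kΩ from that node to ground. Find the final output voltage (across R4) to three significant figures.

V_out ≈ 1.54 V

Stage 2 presents R3+R4 = 8.290 kΩ as a load on stage 1's tap.
Stage 1's lower leg becomes R2‖(R3+R4) = 7.632 kΩ, so V_mid = 28.9 × 7.632/67.43 = 3.271 V.
Stage 2 is itself unloaded: V_out = V_mid × R4/(R3+R4) = 3.271 × 3.90/8.290 = 1.54 V.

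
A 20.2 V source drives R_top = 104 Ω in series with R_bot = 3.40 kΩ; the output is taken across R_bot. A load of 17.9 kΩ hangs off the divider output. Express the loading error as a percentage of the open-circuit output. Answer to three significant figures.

0.561 %

The divider's output (Thévenin) resistance is R_top‖R_bot = 100.9 Ω.
Fractional drop under load = R_th/(R_th + R_L) = 100.9 / (100.9 + 17900) = 0.005606.
So the output falls by 0.561 %.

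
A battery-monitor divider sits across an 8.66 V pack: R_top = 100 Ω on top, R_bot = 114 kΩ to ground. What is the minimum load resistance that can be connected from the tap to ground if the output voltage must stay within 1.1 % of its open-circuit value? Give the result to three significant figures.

R_L(min) ≈ 8.98 kΩ

Output resistance R_th = R_top‖R_bot = (100 × 114000)/114100 = 99.91 Ω.
The fractional drop is R_th/(R_th + R_L); requiring this ≤ 0.0110 gives R_L ≥ R_th(1/0.0110 − 1) = 99.91 × 89.91 = 8.98 kΩ.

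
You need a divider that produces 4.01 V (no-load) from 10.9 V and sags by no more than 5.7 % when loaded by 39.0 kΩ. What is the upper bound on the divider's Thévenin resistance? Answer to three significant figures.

R_th ≤ 2.36 kΩ

Loading drop = R_th/(R_th + R_L) ≤ 0.0570, so R_th ≤ R_L · ε/(1−ε) = 39.0 kΩ × 0.0570/0.9430 = 2.36 kΩ.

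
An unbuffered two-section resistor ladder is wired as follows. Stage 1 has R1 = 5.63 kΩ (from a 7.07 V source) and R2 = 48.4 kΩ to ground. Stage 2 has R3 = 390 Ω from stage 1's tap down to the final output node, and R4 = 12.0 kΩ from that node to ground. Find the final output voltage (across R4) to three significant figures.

Stage 2 presents R3+R4 = 12390 Ω as a load on stage 1's tap.
Stage 1's lower leg becomes R2‖(R3+R4) = 9865 Ω, so V_mid = 7.07 × 9865/15490 = 4.501 V.
Stage 2 is itself unloaded: V_out = V_mid × R4/(R3+R4) = 4.501 × 12000/12390 = 4.36 V.

V_out ≈ 4.36 V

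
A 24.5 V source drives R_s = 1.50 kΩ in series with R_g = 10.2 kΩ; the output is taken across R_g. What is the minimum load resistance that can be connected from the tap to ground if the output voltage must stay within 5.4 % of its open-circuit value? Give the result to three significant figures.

R_L(min) ≈ 22.9 kΩ

Output resistance R_th = R_s‖R_g = (1.50 × 10.2)/11.70 = 1.308 kΩ.
The fractional drop is R_th/(R_th + R_L); requiring this ≤ 0.0540 gives R_L ≥ R_th(1/0.0540 − 1) = 1.308 × 17.52 = 22.9 kΩ.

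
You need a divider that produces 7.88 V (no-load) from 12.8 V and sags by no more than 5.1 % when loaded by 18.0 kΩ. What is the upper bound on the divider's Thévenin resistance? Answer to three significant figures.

R_th ≤ 967 Ω

Loading drop = R_th/(R_th + R_L) ≤ 0.0510, so R_th ≤ R_L · ε/(1−ε) = 18.0 kΩ × 0.0510/0.9490 = 967 Ω.
(Any R1, R2 with R2/(R1+R2) = 0.616 and R1‖R2 ≤ 967 Ω will meet the spec.)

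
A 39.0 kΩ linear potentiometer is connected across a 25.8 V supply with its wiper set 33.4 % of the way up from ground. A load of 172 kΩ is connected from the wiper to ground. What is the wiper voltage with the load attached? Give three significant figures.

The wiper splits the pot into (1−α)R = 25.97 kΩ above and αR = 13.03 kΩ below.
Lower section ‖ load = 12.11 kΩ.
V_wiper = 25.8 × 12.11/(25.97 + 12.11) = 8.20 V.

V ≈ 8.20 V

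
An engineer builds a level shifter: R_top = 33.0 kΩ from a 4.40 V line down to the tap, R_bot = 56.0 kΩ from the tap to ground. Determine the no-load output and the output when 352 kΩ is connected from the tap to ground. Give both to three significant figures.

Unloaded: 2.77 V; loaded: 2.61 V

Open-circuit: V = 4.40 × 56.0/(33.0 + 56.0) = 2.77 V.
With the load, R_bot becomes R_bot‖R_L = 48.31 kΩ, so V = 4.40 × 48.31/81.31 = 2.61 V.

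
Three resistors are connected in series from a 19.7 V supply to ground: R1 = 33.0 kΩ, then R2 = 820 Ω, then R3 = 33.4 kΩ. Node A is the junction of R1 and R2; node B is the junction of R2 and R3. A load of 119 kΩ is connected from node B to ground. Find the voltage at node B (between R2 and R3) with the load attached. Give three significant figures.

V ≈ 8.58 V

At node B, R3 is in parallel with the load: R3‖R_L = 26080 Ω.
Below node A the resistance is R2 + (R3‖R_L) = 26900 Ω, so V_A = 19.7 × 26900/59900 = 8.847 V.
Then V_B = V_A × (R3‖R_L)/(R2 + R3‖R_L) = 8.847 × 26080/26900 = 8.58 V.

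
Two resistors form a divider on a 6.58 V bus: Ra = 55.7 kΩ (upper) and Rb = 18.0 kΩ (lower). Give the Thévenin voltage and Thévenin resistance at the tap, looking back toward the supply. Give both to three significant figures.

V_th = 1.61 V, R_th = 13.6 kΩ

V_th is the open-circuit tap voltage: 6.58 × 18.0/(55.7 + 18.0) = 1.61 V.
With the supply zeroed, Ra and Rb appear in parallel from the tap: R_th = Ra‖Rb = (55.7 × 18.0)/73.70 = 13.6 kΩ.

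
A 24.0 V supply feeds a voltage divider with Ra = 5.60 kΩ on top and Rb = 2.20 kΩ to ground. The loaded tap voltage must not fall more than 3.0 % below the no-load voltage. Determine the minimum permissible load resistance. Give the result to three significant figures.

Output resistance R_th = Ra‖Rb = (5.60 × 2.20)/7.800 = 1.579 kΩ.
The fractional drop is R_th/(R_th + R_L); requiring this ≤ 0.0300 gives R_L ≥ R_th(1/0.0300 − 1) = 1.579 × 32.33 = 51.1 kΩ.

R_L(min) ≈ 51.1 kΩ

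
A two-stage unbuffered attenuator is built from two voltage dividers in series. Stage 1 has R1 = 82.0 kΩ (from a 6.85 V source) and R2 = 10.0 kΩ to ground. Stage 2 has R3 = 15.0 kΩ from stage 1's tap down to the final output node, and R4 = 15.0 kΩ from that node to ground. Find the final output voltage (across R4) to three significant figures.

Stage 2 presents R3+R4 = 30.00 kΩ as a load on stage 1's tap.
Stage 1's lower leg becomes R2‖(R3+R4) = 7.500 kΩ, so V_mid = 6.85 × 7.500/89.50 = 0.5740 V.
Stage 2 is itself unloaded: V_out = V_mid × R4/(R3+R4) = 0.5740 × 15.0/30.00 = 0.287 V.

V_out ≈ 0.287 V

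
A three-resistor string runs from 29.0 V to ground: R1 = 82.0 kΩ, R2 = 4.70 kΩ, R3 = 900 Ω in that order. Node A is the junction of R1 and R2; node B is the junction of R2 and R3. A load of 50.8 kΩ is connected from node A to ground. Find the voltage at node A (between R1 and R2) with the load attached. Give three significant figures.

V ≈ 1.68 V

Below node A the series string R2+R3 = 5600 Ω sits in parallel with the 50800 Ω load: 5044 Ω.
V_A = 29.0 × 5044/(82000 + 5044) = 1.68 V.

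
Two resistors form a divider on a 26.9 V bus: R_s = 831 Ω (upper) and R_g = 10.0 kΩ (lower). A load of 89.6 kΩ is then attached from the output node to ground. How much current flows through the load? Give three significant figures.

R_g‖R_L = 8996 Ω; V_out = 26.9 × 8996/9827 = 24.63 V.
I_L = V_out / R_L = 24.63 / 89.6 kΩ = 0.275 mA.

I_L ≈ 0.275 mA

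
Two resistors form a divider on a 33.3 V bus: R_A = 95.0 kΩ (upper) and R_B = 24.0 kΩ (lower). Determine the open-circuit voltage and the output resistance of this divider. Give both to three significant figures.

V_th is the open-circuit tap voltage: 33.3 × 24.0/(95.0 + 24.0) = 6.72 V.
With the supply zeroed, R_A and R_B appear in parallel from the tap: R_th = R_A‖R_B = (95.0 × 24.0)/119.0 = 19.2 kΩ.

V_th = 6.72 V, R_th = 19.2 kΩ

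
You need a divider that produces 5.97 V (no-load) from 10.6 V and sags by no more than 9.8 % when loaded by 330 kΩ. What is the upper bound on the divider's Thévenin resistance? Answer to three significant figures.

Loading drop = R_th/(R_th + R_L) ≤ 0.0980, so R_th ≤ R_L · ε/(1−ε) = 330 kΩ × 0.0980/0.9020 = 35.9 kΩ.

R_th ≤ 35.9 kΩ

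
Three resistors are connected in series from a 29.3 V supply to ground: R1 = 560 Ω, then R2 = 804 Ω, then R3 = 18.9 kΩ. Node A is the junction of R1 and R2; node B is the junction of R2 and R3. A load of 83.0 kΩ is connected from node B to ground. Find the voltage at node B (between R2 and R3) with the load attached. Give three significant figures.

V ≈ 26.9 V

At node B, R3 is in parallel with the load: R3‖R_L = 15390 Ω.
Below node A the resistance is R2 + (R3‖R_L) = 16200 Ω, so V_A = 29.3 × 16200/16760 = 28.32 V.
Then V_B = V_A × (R3‖R_L)/(R2 + R3‖R_L) = 28.32 × 15390/16200 = 26.9 V.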